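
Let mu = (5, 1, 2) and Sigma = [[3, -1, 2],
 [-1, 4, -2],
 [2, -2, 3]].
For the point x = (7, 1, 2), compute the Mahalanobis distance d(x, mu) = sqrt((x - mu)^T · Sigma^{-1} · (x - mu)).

Step 1 — centre the observation: (x - mu) = (2, 0, 0).

Step 2 — invert Sigma (cofactor / det for 3×3, or solve directly):
  Sigma^{-1} = [[0.6154, -0.0769, -0.4615],
 [-0.0769, 0.3846, 0.3077],
 [-0.4615, 0.3077, 0.8462]].

Step 3 — form the quadratic (x - mu)^T · Sigma^{-1} · (x - mu):
  Sigma^{-1} · (x - mu) = (1.2308, -0.1538, -0.9231).
  (x - mu)^T · [Sigma^{-1} · (x - mu)] = (2)·(1.2308) + (0)·(-0.1538) + (0)·(-0.9231) = 2.4615.

Step 4 — take square root: d = √(2.4615) ≈ 1.5689.

d(x, mu) = √(2.4615) ≈ 1.5689


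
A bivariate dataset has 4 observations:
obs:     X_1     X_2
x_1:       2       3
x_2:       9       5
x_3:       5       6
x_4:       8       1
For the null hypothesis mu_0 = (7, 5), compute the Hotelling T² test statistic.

Step 1 — sample mean vector:
  mean(X_1) = (2 + 9 + 5 + 8) / 4 = 24/4 = 6
  mean(X_2) = (3 + 5 + 6 + 1) / 4 = 15/4 = 3.75
  x̄ = (6, 3.75),  deviation x̄ - mu_0 = (6, 3.75) - (7, 5) = (-1, -1.25).

Step 2 — sample covariance matrix, S[i,j] = (1/(n-1)) · Σ_k (x_{k,i} - mean_i) · (x_{k,j} - mean_j), divisor n-1 = 3:
  S[X_1,X_1] = ((-4)·(-4) + (3)·(3) + (-1)·(-1) + (2)·(2)) / 3 = 30/3 = 10
  S[X_1,X_2] = ((-4)·(-0.75) + (3)·(1.25) + (-1)·(2.25) + (2)·(-2.75)) / 3 = -1/3 = -0.3333
  S[X_2,X_2] = ((-0.75)·(-0.75) + (1.25)·(1.25) + (2.25)·(2.25) + (-2.75)·(-2.75)) / 3 = 14.75/3 = 4.9167
  S = [[10, -0.3333],
 [-0.3333, 4.9167]].

Step 3 — invert S. det(S) = 10·4.9167 - (-0.3333)² = 49.0556.
  S^{-1} = (1/det) · [[d, -b], [-b, a]] = [[0.1002, 0.0068],
 [0.0068, 0.2039]].

Step 4 — quadratic form (x̄ - mu_0)^T · S^{-1} · (x̄ - mu_0):
  S^{-1} · (x̄ - mu_0) = (-0.1087, -0.2616),
  (x̄ - mu_0)^T · [...] = (-1)·(-0.1087) + (-1.25)·(-0.2616) = 0.4357.

Step 5 — scale by n: T² = 4 · 0.4357 = 1.7429.

T² ≈ 1.7429


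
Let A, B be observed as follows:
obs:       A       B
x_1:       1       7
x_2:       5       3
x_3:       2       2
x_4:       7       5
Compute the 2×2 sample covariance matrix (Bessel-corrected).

Step 1 — column means:
  mean(A) = (1 + 5 + 2 + 7) / 4 = 15/4 = 3.75
  mean(B) = (7 + 3 + 2 + 5) / 4 = 17/4 = 4.25

Step 2 — sample covariance S[i,j] = (1/(n-1)) · Σ_k (x_{k,i} - mean_i) · (x_{k,j} - mean_j), with n-1 = 3.
  S[A,A] = ((-2.75)·(-2.75) + (1.25)·(1.25) + (-1.75)·(-1.75) + (3.25)·(3.25)) / 3 = 22.75/3 = 7.5833
  S[A,B] = ((-2.75)·(2.75) + (1.25)·(-1.25) + (-1.75)·(-2.25) + (3.25)·(0.75)) / 3 = -2.75/3 = -0.9167
  S[B,B] = ((2.75)·(2.75) + (-1.25)·(-1.25) + (-2.25)·(-2.25) + (0.75)·(0.75)) / 3 = 14.75/3 = 4.9167

S is symmetric (S[j,i] = S[i,j]). Assembling:

S = [[7.5833, -0.9167],
 [-0.9167, 4.9167]]


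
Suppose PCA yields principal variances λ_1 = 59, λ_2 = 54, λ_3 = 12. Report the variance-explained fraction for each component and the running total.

Step 1 — total variance = trace(Sigma) = Σ λ_i = 59 + 54 + 12 = 125.

Step 2 — fraction explained by component i = λ_i / Σ λ:
  PC1: 59/125 = 0.472
  PC2: 54/125 = 0.432
  PC3: 12/125 = 0.096

Step 3 — cumulative fraction after k components = (λ_1 + ... + λ_k) / Σ λ:
  k = 1: 59/125 = 0.472
  k = 2: (59 + 54)/125 = 113/125 = 0.904
  k = 3: (59 + 54 + 12)/125 = 125/125 = 1

Summary (fraction, with percent):

explained: PC1 0.472 (47.2%), PC2 0.432 (43.2%), PC3 0.096 (9.6%);  cumulative: 0.472, 0.904, 1


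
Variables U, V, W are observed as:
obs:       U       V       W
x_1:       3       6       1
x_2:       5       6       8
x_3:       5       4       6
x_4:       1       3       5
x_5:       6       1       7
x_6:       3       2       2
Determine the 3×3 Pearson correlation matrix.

Step 1 — column means:
  mean(U) = (3 + 5 + 5 + 1 + 6 + 3) / 6 = 23/6 = 3.8333
  mean(V) = (6 + 6 + 4 + 3 + 1 + 2) / 6 = 22/6 = 3.6667
  mean(W) = (1 + 8 + 6 + 5 + 7 + 2) / 6 = 29/6 = 4.8333

Step 2 — sample variances and covariances s[i,j] = (1/(n-1)) · Σ_k (x_{k,i} - mean_i) · (x_{k,j} - mean_j), with n-1 = 5:
  s[U,U] = ((-0.8333)·(-0.8333) + (1.1667)·(1.1667) + (1.1667)·(1.1667) + (-2.8333)·(-2.8333) + (2.1667)·(2.1667) + (-0.8333)·(-0.8333)) / 5 = 16.8333/5 = 3.3667
  s[U,V] = ((-0.8333)·(2.3333) + (1.1667)·(2.3333) + (1.1667)·(0.3333) + (-2.8333)·(-0.6667) + (2.1667)·(-2.6667) + (-0.8333)·(-1.6667)) / 5 = -1.3333/5 = -0.2667
  s[U,W] = ((-0.8333)·(-3.8333) + (1.1667)·(3.1667) + (1.1667)·(1.1667) + (-2.8333)·(0.1667) + (2.1667)·(2.1667) + (-0.8333)·(-2.8333)) / 5 = 14.8333/5 = 2.9667
  s[V,V] = ((2.3333)·(2.3333) + (2.3333)·(2.3333) + (0.3333)·(0.3333) + (-0.6667)·(-0.6667) + (-2.6667)·(-2.6667) + (-1.6667)·(-1.6667)) / 5 = 21.3333/5 = 4.2667
  s[V,W] = ((2.3333)·(-3.8333) + (2.3333)·(3.1667) + (0.3333)·(1.1667) + (-0.6667)·(0.1667) + (-2.6667)·(2.1667) + (-1.6667)·(-2.8333)) / 5 = -2.3333/5 = -0.4667
  s[W,W] = ((-3.8333)·(-3.8333) + (3.1667)·(3.1667) + (1.1667)·(1.1667) + (0.1667)·(0.1667) + (2.1667)·(2.1667) + (-2.8333)·(-2.8333)) / 5 = 38.8333/5 = 7.7667
  Sample standard deviations s_i = √(s[i,i]):
  s(U) = √(3.3667) = 1.8348
  s(V) = √(4.2667) = 2.0656
  s(W) = √(7.7667) = 2.7869

Step 3 — r_{ij} = s_{ij} / (s_i · s_j):
  r[U,U] = 1 (diagonal).
  r[U,V] = -0.2667 / (1.8348 · 2.0656) = -0.2667 / 3.79 = -0.0704
  r[U,W] = 2.9667 / (1.8348 · 2.7869) = 2.9667 / 5.1135 = 0.5802
  r[V,V] = 1 (diagonal).
  r[V,W] = -0.4667 / (2.0656 · 2.7869) = -0.4667 / 5.7565 = -0.0811
  r[W,W] = 1 (diagonal).

R is symmetric with unit diagonal. Assembling:

R = [[1, -0.0704, 0.5802],
 [-0.0704, 1, -0.0811],
 [0.5802, -0.0811, 1]]


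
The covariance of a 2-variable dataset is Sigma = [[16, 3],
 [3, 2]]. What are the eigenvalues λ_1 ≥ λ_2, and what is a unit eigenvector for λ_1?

Step 1 — characteristic polynomial of 2×2 Sigma:
  det(Sigma - λI) = λ² - trace · λ + det = 0.
  trace = 16 + 2 = 18, det = 16·2 - (3)² = 23.
Step 2 — discriminant:
  Δ = trace² - 4·det = 324 - 92 = 232.
Step 3 — eigenvalues:
  λ = (trace ± √Δ)/2 = (18 ± 15.2315)/2,
  λ_1 = 16.6158,  λ_2 = 1.3842.

Step 4 — unit eigenvector for λ_1: solve (Sigma - λ_1 I)v = 0. First row:
  (16 - 16.6158)·v_x + (3)·v_y = 0, i.e. (-0.6158)·v_x + (3)·v_y = 0,
  so v ∝ (b, λ_1 - a) = (3, 0.6158) = u.
  ||u|| = √((3)² + (0.6158)²) = √(9.3792) ≈ 3.0625,
  v_1 = u/||u|| ≈ (0.9796, 0.2011) (||v_1|| = 1).

λ_1 = 16.6158,  λ_2 = 1.3842;  v_1 ≈ (0.9796, 0.2011)


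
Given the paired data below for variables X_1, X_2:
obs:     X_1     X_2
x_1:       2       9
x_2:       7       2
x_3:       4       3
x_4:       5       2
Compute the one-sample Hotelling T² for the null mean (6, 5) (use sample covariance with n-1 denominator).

Step 1 — sample mean vector:
  mean(X_1) = (2 + 7 + 4 + 5) / 4 = 18/4 = 4.5
  mean(X_2) = (9 + 2 + 3 + 2) / 4 = 16/4 = 4
  x̄ = (4.5, 4),  deviation x̄ - mu_0 = (4.5, 4) - (6, 5) = (-1.5, -1).

Step 2 — sample covariance matrix, S[i,j] = (1/(n-1)) · Σ_k (x_{k,i} - mean_i) · (x_{k,j} - mean_j), divisor n-1 = 3:
  S[X_1,X_1] = ((-2.5)·(-2.5) + (2.5)·(2.5) + (-0.5)·(-0.5) + (0.5)·(0.5)) / 3 = 13/3 = 4.3333
  S[X_1,X_2] = ((-2.5)·(5) + (2.5)·(-2) + (-0.5)·(-1) + (0.5)·(-2)) / 3 = -18/3 = -6
  S[X_2,X_2] = ((5)·(5) + (-2)·(-2) + (-1)·(-1) + (-2)·(-2)) / 3 = 34/3 = 11.3333
  S = [[4.3333, -6],
 [-6, 11.3333]].

Step 3 — invert S. det(S) = 4.3333·11.3333 - (-6)² = 13.1111.
  S^{-1} = (1/det) · [[d, -b], [-b, a]] = [[0.8644, 0.4576],
 [0.4576, 0.3305]].

Step 4 — quadratic form (x̄ - mu_0)^T · S^{-1} · (x̄ - mu_0):
  S^{-1} · (x̄ - mu_0) = (-1.7542, -1.0169),
  (x̄ - mu_0)^T · [...] = (-1.5)·(-1.7542) + (-1)·(-1.0169) = 3.6483.

Step 5 — scale by n: T² = 4 · 3.6483 = 14.5932.

T² ≈ 14.5932


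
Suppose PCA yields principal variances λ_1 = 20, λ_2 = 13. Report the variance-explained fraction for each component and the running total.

Step 1 — total variance = trace(Sigma) = Σ λ_i = 20 + 13 = 33.

Step 2 — fraction explained by component i = λ_i / Σ λ:
  PC1: 20/33 = 0.6061
  PC2: 13/33 = 0.3939

Step 3 — cumulative fraction after k components = (λ_1 + ... + λ_k) / Σ λ:
  k = 1: 20/33 = 0.6061
  k = 2: (20 + 13)/33 = 33/33 = 1

Summary (fraction, with percent):

explained: PC1 0.6061 (60.61%), PC2 0.3939 (39.39%);  cumulative: 0.6061, 1


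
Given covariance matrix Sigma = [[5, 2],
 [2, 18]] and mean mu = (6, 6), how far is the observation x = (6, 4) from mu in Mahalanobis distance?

Step 1 — centre the observation: (x - mu) = (0, -2).

Step 2 — invert Sigma. det(Sigma) = 5·18 - (2)² = 86.
  Sigma^{-1} = (1/det) · [[d, -b], [-b, a]] = [[0.2093, -0.0233],
 [-0.0233, 0.0581]].

Step 3 — form the quadratic (x - mu)^T · Sigma^{-1} · (x - mu):
  Sigma^{-1} · (x - mu) = (0.0465, -0.1163).
  (x - mu)^T · [Sigma^{-1} · (x - mu)] = (0)·(0.0465) + (-2)·(-0.1163) = 0.2326.

Step 4 — take square root: d = √(0.2326) ≈ 0.4822.

d(x, mu) = √(0.2326) ≈ 0.4822


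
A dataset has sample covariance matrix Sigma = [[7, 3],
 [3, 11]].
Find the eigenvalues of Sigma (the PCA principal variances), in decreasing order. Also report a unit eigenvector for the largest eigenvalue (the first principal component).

Step 1 — characteristic polynomial of 2×2 Sigma:
  det(Sigma - λI) = λ² - trace · λ + det = 0.
  trace = 7 + 11 = 18, det = 7·11 - (3)² = 68.
Step 2 — discriminant:
  Δ = trace² - 4·det = 324 - 272 = 52.
Step 3 — eigenvalues:
  λ = (trace ± √Δ)/2 = (18 ± 7.2111)/2,
  λ_1 = 12.6056,  λ_2 = 5.3944.

Step 4 — unit eigenvector for λ_1: solve (Sigma - λ_1 I)v = 0. First row:
  (7 - 12.6056)·v_x + (3)·v_y = 0, i.e. (-5.6056)·v_x + (3)·v_y = 0,
  so v ∝ (b, λ_1 - a) = (3, 5.6056) = u.
  ||u|| = √((3)² + (5.6056)²) = √(40.4222) ≈ 6.3578,
  v_1 = u/||u|| ≈ (0.4719, 0.8817) (||v_1|| = 1).

λ_1 = 12.6056,  λ_2 = 5.3944;  v_1 ≈ (0.4719, 0.8817)


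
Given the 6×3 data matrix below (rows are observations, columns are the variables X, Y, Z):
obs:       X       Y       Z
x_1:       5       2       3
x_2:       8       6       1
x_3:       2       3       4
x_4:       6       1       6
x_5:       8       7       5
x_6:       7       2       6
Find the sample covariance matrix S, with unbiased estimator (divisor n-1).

Step 1 — column means:
  mean(X) = (5 + 8 + 2 + 6 + 8 + 7) / 6 = 36/6 = 6
  mean(Y) = (2 + 6 + 3 + 1 + 7 + 2) / 6 = 21/6 = 3.5
  mean(Z) = (3 + 1 + 4 + 6 + 5 + 6) / 6 = 25/6 = 4.1667

Step 2 — sample covariance S[i,j] = (1/(n-1)) · Σ_k (x_{k,i} - mean_i) · (x_{k,j} - mean_j), with n-1 = 5.
  S[X,X] = ((-1)·(-1) + (2)·(2) + (-4)·(-4) + (0)·(0) + (2)·(2) + (1)·(1)) / 5 = 26/5 = 5.2
  S[X,Y] = ((-1)·(-1.5) + (2)·(2.5) + (-4)·(-0.5) + (0)·(-2.5) + (2)·(3.5) + (1)·(-1.5)) / 5 = 14/5 = 2.8
  S[X,Z] = ((-1)·(-1.1667) + (2)·(-3.1667) + (-4)·(-0.1667) + (0)·(1.8333) + (2)·(0.8333) + (1)·(1.8333)) / 5 = -1/5 = -0.2
  S[Y,Y] = ((-1.5)·(-1.5) + (2.5)·(2.5) + (-0.5)·(-0.5) + (-2.5)·(-2.5) + (3.5)·(3.5) + (-1.5)·(-1.5)) / 5 = 29.5/5 = 5.9
  S[Y,Z] = ((-1.5)·(-1.1667) + (2.5)·(-3.1667) + (-0.5)·(-0.1667) + (-2.5)·(1.8333) + (3.5)·(0.8333) + (-1.5)·(1.8333)) / 5 = -10.5/5 = -2.1
  S[Z,Z] = ((-1.1667)·(-1.1667) + (-3.1667)·(-3.1667) + (-0.1667)·(-0.1667) + (1.8333)·(1.8333) + (0.8333)·(0.8333) + (1.8333)·(1.8333)) / 5 = 18.8333/5 = 3.7667

S is symmetric (S[j,i] = S[i,j]). Assembling:

S = [[5.2, 2.8, -0.2],
 [2.8, 5.9, -2.1],
 [-0.2, -2.1, 3.7667]]


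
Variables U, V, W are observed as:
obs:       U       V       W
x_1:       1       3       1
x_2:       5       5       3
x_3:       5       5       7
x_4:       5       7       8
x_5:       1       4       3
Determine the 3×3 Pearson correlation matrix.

Step 1 — column means:
  mean(U) = (1 + 5 + 5 + 5 + 1) / 5 = 17/5 = 3.4
  mean(V) = (3 + 5 + 5 + 7 + 4) / 5 = 24/5 = 4.8
  mean(W) = (1 + 3 + 7 + 8 + 3) / 5 = 22/5 = 4.4

Step 2 — sample variances and covariances s[i,j] = (1/(n-1)) · Σ_k (x_{k,i} - mean_i) · (x_{k,j} - mean_j), with n-1 = 4:
  s[U,U] = ((-2.4)·(-2.4) + (1.6)·(1.6) + (1.6)·(1.6) + (1.6)·(1.6) + (-2.4)·(-2.4)) / 4 = 19.2/4 = 4.8
  s[U,V] = ((-2.4)·(-1.8) + (1.6)·(0.2) + (1.6)·(0.2) + (1.6)·(2.2) + (-2.4)·(-0.8)) / 4 = 10.4/4 = 2.6
  s[U,W] = ((-2.4)·(-3.4) + (1.6)·(-1.4) + (1.6)·(2.6) + (1.6)·(3.6) + (-2.4)·(-1.4)) / 4 = 19.2/4 = 4.8
  s[V,V] = ((-1.8)·(-1.8) + (0.2)·(0.2) + (0.2)·(0.2) + (2.2)·(2.2) + (-0.8)·(-0.8)) / 4 = 8.8/4 = 2.2
  s[V,W] = ((-1.8)·(-3.4) + (0.2)·(-1.4) + (0.2)·(2.6) + (2.2)·(3.6) + (-0.8)·(-1.4)) / 4 = 15.4/4 = 3.85
  s[W,W] = ((-3.4)·(-3.4) + (-1.4)·(-1.4) + (2.6)·(2.6) + (3.6)·(3.6) + (-1.4)·(-1.4)) / 4 = 35.2/4 = 8.8
  Sample standard deviations s_i = √(s[i,i]):
  s(U) = √(4.8) = 2.1909
  s(V) = √(2.2) = 1.4832
  s(W) = √(8.8) = 2.9665

Step 3 — r_{ij} = s_{ij} / (s_i · s_j):
  r[U,U] = 1 (diagonal).
  r[U,V] = 2.6 / (2.1909 · 1.4832) = 2.6 / 3.2496 = 0.8001
  r[U,W] = 4.8 / (2.1909 · 2.9665) = 4.8 / 6.4992 = 0.7385
  r[V,V] = 1 (diagonal).
  r[V,W] = 3.85 / (1.4832 · 2.9665) = 3.85 / 4.4 = 0.875
  r[W,W] = 1 (diagonal).

R is symmetric with unit diagonal. Assembling:

R = [[1, 0.8001, 0.7385],
 [0.8001, 1, 0.875],
 [0.7385, 0.875, 1]]


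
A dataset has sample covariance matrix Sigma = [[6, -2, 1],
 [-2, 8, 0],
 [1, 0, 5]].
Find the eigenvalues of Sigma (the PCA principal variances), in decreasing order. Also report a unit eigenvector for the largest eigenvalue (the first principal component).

Step 1 — characteristic polynomial p(λ) = det(λI - Sigma) = λ³ - tr·λ² + c_1·λ - det, where tr = trace, c_1 = sum of the principal 2×2 minors, det = det(Sigma):
  tr = 6 + 8 + 5 = 19,
  c_1 = (6·8 - (-2)²) + (6·5 - (1)²) + (8·5 - (0)²) = 44 + 29 + 40 = 113,
  det = 6·(8·5 - (0)²) - (-2)·((-2)·5 - (0)·(1)) + (1)·((-2)·(0) - 8·(1)) = 6·(40) - (-2)·(-10) + (1)·(-8) = 212.
  So p(λ) = λ³ - 19λ² + 113λ - 212.
Step 2 — look for an integer root (rational root theorem: any rational root is an integer divisor of 212). Testing λ = 4:
  p(4) = 64 - 304 + 452 - 212 = 0  ✓
  Dividing out (λ - 4): p(λ) = (λ - 4)(λ² - 15λ + 53).
Step 3 — remaining eigenvalues from the quadratic λ² - 15λ + 53 = 0:
  Δ = 15² - 4·53 = 225 - 212 = 13,  λ = (15 ± √13)/2 = (15 ± 3.6056)/2 ≈ 9.3028 or 5.6972.
  Sorted: λ_1 = 9.3028,  λ_2 = 5.6972,  λ_3 = 4  (check: sum = 19 = tr ✓).

Step 4 — unit eigenvector for λ_1 ≈ 9.3028: v spans the null space of (Sigma - λ_1 I), whose rows are
  r_1 = (-3.3028, -2, 1),  r_2 = (-2, -1.3028, 0),  r_3 = (1, 0, -4.3028).
  v is orthogonal to every row, so take v ∝ r_1 × r_2 = ((-2)·(0) - (1)·(-1.3028), (1)·(-2) - (-3.3028)·(0), (-3.3028)·(-1.3028) - (-2)·(-2)) ≈ (1.3028, -2, 0.3028).
  Let u = (1.3028, -2, 0.3028).
  ||u|| = √((1.3028)² + (-2)² + (0.3028)²) = √(5.7889) ≈ 2.406,  v_1 = u/||u|| ≈ (0.5415, -0.8313, 0.1258) (||v_1|| = 1).

λ_1 = 9.3028,  λ_2 = 5.6972,  λ_3 = 4;  v_1 ≈ (0.5415, -0.8313, 0.1258)


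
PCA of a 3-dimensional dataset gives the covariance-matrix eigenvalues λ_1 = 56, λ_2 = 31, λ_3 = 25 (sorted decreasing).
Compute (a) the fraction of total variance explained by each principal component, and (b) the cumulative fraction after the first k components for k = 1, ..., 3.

Step 1 — total variance = trace(Sigma) = Σ λ_i = 56 + 31 + 25 = 112.

Step 2 — fraction explained by component i = λ_i / Σ λ:
  PC1: 56/112 = 0.5
  PC2: 31/112 = 0.2768
  PC3: 25/112 = 0.2232

Step 3 — cumulative fraction after k components = (λ_1 + ... + λ_k) / Σ λ:
  k = 1: 56/112 = 0.5
  k = 2: (56 + 31)/112 = 87/112 = 0.7768
  k = 3: (56 + 31 + 25)/112 = 112/112 = 1

Summary (fraction, with percent):

explained: PC1 0.5 (50%), PC2 0.2768 (27.68%), PC3 0.2232 (22.32%);  cumulative: 0.5, 0.7768, 1


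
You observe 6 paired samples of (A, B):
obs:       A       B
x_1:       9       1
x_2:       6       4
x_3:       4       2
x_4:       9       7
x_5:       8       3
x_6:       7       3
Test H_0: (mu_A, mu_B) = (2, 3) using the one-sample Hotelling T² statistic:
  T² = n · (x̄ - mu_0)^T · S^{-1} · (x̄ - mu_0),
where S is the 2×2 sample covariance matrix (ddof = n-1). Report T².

Step 1 — sample mean vector:
  mean(A) = (9 + 6 + 4 + 9 + 8 + 7) / 6 = 43/6 = 7.1667
  mean(B) = (1 + 4 + 2 + 7 + 3 + 3) / 6 = 20/6 = 3.3333
  x̄ = (7.1667, 3.3333),  deviation x̄ - mu_0 = (7.1667, 3.3333) - (2, 3) = (5.1667, 0.3333).

Step 2 — sample covariance matrix, S[i,j] = (1/(n-1)) · Σ_k (x_{k,i} - mean_i) · (x_{k,j} - mean_j), divisor n-1 = 5:
  S[A,A] = ((1.8333)·(1.8333) + (-1.1667)·(-1.1667) + (-3.1667)·(-3.1667) + (1.8333)·(1.8333) + (0.8333)·(0.8333) + (-0.1667)·(-0.1667)) / 5 = 18.8333/5 = 3.7667
  S[A,B] = ((1.8333)·(-2.3333) + (-1.1667)·(0.6667) + (-3.1667)·(-1.3333) + (1.8333)·(3.6667) + (0.8333)·(-0.3333) + (-0.1667)·(-0.3333)) / 5 = 5.6667/5 = 1.1333
  S[B,B] = ((-2.3333)·(-2.3333) + (0.6667)·(0.6667) + (-1.3333)·(-1.3333) + (3.6667)·(3.6667) + (-0.3333)·(-0.3333) + (-0.3333)·(-0.3333)) / 5 = 21.3333/5 = 4.2667
  S = [[3.7667, 1.1333],
 [1.1333, 4.2667]].

Step 3 — invert S. det(S) = 3.7667·4.2667 - (1.1333)² = 14.7867.
  S^{-1} = (1/det) · [[d, -b], [-b, a]] = [[0.2885, -0.0766],
 [-0.0766, 0.2547]].

Step 4 — quadratic form (x̄ - mu_0)^T · S^{-1} · (x̄ - mu_0):
  S^{-1} · (x̄ - mu_0) = (1.4653, -0.3111),
  (x̄ - mu_0)^T · [...] = (5.1667)·(1.4653) + (0.3333)·(-0.3111) = 7.4669.

Step 5 — scale by n: T² = 6 · 7.4669 = 44.8016.

T² ≈ 44.8016


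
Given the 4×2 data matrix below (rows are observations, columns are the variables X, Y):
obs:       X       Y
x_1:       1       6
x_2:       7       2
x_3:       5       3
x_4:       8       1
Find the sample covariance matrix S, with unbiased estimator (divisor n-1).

Step 1 — column means:
  mean(X) = (1 + 7 + 5 + 8) / 4 = 21/4 = 5.25
  mean(Y) = (6 + 2 + 3 + 1) / 4 = 12/4 = 3

Step 2 — sample covariance S[i,j] = (1/(n-1)) · Σ_k (x_{k,i} - mean_i) · (x_{k,j} - mean_j), with n-1 = 3.
  S[X,X] = ((-4.25)·(-4.25) + (1.75)·(1.75) + (-0.25)·(-0.25) + (2.75)·(2.75)) / 3 = 28.75/3 = 9.5833
  S[X,Y] = ((-4.25)·(3) + (1.75)·(-1) + (-0.25)·(0) + (2.75)·(-2)) / 3 = -20/3 = -6.6667
  S[Y,Y] = ((3)·(3) + (-1)·(-1) + (0)·(0) + (-2)·(-2)) / 3 = 14/3 = 4.6667

S is symmetric (S[j,i] = S[i,j]). Assembling:

S = [[9.5833, -6.6667],
 [-6.6667, 4.6667]]


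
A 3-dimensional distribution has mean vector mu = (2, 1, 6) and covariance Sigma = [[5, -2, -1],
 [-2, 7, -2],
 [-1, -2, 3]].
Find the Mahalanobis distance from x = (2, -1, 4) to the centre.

Step 1 — centre the observation: (x - mu) = (0, -2, -2).

Step 2 — invert Sigma (cofactor / det for 3×3, or solve directly):
  Sigma^{-1} = [[0.2931, 0.1379, 0.1897],
 [0.1379, 0.2414, 0.2069],
 [0.1897, 0.2069, 0.5345]].

Step 3 — form the quadratic (x - mu)^T · Sigma^{-1} · (x - mu):
  Sigma^{-1} · (x - mu) = (-0.6552, -0.8966, -1.4828).
  (x - mu)^T · [Sigma^{-1} · (x - mu)] = (0)·(-0.6552) + (-2)·(-0.8966) + (-2)·(-1.4828) = 4.7586.

Step 4 — take square root: d = √(4.7586) ≈ 2.1814.

d(x, mu) = √(4.7586) ≈ 2.1814


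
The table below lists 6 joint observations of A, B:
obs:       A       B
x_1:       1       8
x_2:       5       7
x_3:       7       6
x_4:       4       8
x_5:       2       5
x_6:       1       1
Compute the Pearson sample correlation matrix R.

Step 1 — column means:
  mean(A) = (1 + 5 + 7 + 4 + 2 + 1) / 6 = 20/6 = 3.3333
  mean(B) = (8 + 7 + 6 + 8 + 5 + 1) / 6 = 35/6 = 5.8333

Step 2 — sample variances and covariances s[i,j] = (1/(n-1)) · Σ_k (x_{k,i} - mean_i) · (x_{k,j} - mean_j), with n-1 = 5:
  s[A,A] = ((-2.3333)·(-2.3333) + (1.6667)·(1.6667) + (3.6667)·(3.6667) + (0.6667)·(0.6667) + (-1.3333)·(-1.3333) + (-2.3333)·(-2.3333)) / 5 = 29.3333/5 = 5.8667
  s[A,B] = ((-2.3333)·(2.1667) + (1.6667)·(1.1667) + (3.6667)·(0.1667) + (0.6667)·(2.1667) + (-1.3333)·(-0.8333) + (-2.3333)·(-4.8333)) / 5 = 11.3333/5 = 2.2667
  s[B,B] = ((2.1667)·(2.1667) + (1.1667)·(1.1667) + (0.1667)·(0.1667) + (2.1667)·(2.1667) + (-0.8333)·(-0.8333) + (-4.8333)·(-4.8333)) / 5 = 34.8333/5 = 6.9667
  Sample standard deviations s_i = √(s[i,i]):
  s(A) = √(5.8667) = 2.4221
  s(B) = √(6.9667) = 2.6394

Step 3 — r_{ij} = s_{ij} / (s_i · s_j):
  r[A,A] = 1 (diagonal).
  r[A,B] = 2.2667 / (2.4221 · 2.6394) = 2.2667 / 6.3931 = 0.3546
  r[B,B] = 1 (diagonal).

R is symmetric with unit diagonal. Assembling:

R = [[1, 0.3546],
 [0.3546, 1]]


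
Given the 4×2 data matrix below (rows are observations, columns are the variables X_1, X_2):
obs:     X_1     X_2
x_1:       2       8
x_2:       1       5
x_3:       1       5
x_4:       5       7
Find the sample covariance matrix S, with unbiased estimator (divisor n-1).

Step 1 — column means:
  mean(X_1) = (2 + 1 + 1 + 5) / 4 = 9/4 = 2.25
  mean(X_2) = (8 + 5 + 5 + 7) / 4 = 25/4 = 6.25

Step 2 — sample covariance S[i,j] = (1/(n-1)) · Σ_k (x_{k,i} - mean_i) · (x_{k,j} - mean_j), with n-1 = 3.
  S[X_1,X_1] = ((-0.25)·(-0.25) + (-1.25)·(-1.25) + (-1.25)·(-1.25) + (2.75)·(2.75)) / 3 = 10.75/3 = 3.5833
  S[X_1,X_2] = ((-0.25)·(1.75) + (-1.25)·(-1.25) + (-1.25)·(-1.25) + (2.75)·(0.75)) / 3 = 4.75/3 = 1.5833
  S[X_2,X_2] = ((1.75)·(1.75) + (-1.25)·(-1.25) + (-1.25)·(-1.25) + (0.75)·(0.75)) / 3 = 6.75/3 = 2.25

S is symmetric (S[j,i] = S[i,j]). Assembling:

S = [[3.5833, 1.5833],
 [1.5833, 2.25]]


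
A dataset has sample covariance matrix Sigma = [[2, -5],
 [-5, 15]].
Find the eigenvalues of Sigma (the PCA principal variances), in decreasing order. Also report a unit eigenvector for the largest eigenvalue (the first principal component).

Step 1 — characteristic polynomial of 2×2 Sigma:
  det(Sigma - λI) = λ² - trace · λ + det = 0.
  trace = 2 + 15 = 17, det = 2·15 - (-5)² = 5.
Step 2 — discriminant:
  Δ = trace² - 4·det = 289 - 20 = 269.
Step 3 — eigenvalues:
  λ = (trace ± √Δ)/2 = (17 ± 16.4012)/2,
  λ_1 = 16.7006,  λ_2 = 0.2994.

Step 4 — unit eigenvector for λ_1: solve (Sigma - λ_1 I)v = 0. First row:
  (2 - 16.7006)·v_x + (-5)·v_y = 0, i.e. (-14.7006)·v_x + (-5)·v_y = 0,
  so v ∝ (b, λ_1 - a) = (-5, 14.7006); multiply by -1 so the first entry is positive: u = (5, -14.7006).
  ||u|| = √((5)² + (-14.7006)²) = √(241.1079) ≈ 15.5277,
  v_1 = u/||u|| ≈ (0.322, -0.9467) (||v_1|| = 1).

λ_1 = 16.7006,  λ_2 = 0.2994;  v_1 ≈ (0.322, -0.9467)


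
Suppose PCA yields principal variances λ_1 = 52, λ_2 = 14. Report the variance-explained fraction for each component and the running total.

Step 1 — total variance = trace(Sigma) = Σ λ_i = 52 + 14 = 66.

Step 2 — fraction explained by component i = λ_i / Σ λ:
  PC1: 52/66 = 0.7879
  PC2: 14/66 = 0.2121

Step 3 — cumulative fraction after k components = (λ_1 + ... + λ_k) / Σ λ:
  k = 1: 52/66 = 0.7879
  k = 2: (52 + 14)/66 = 66/66 = 1

Summary (fraction, with percent):

explained: PC1 0.7879 (78.79%), PC2 0.2121 (21.21%);  cumulative: 0.7879, 1


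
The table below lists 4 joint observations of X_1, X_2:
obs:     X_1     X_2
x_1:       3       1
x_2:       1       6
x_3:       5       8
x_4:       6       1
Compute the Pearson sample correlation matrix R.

Step 1 — column means:
  mean(X_1) = (3 + 1 + 5 + 6) / 4 = 15/4 = 3.75
  mean(X_2) = (1 + 6 + 8 + 1) / 4 = 16/4 = 4

Step 2 — sample variances and covariances s[i,j] = (1/(n-1)) · Σ_k (x_{k,i} - mean_i) · (x_{k,j} - mean_j), with n-1 = 3:
  s[X_1,X_1] = ((-0.75)·(-0.75) + (-2.75)·(-2.75) + (1.25)·(1.25) + (2.25)·(2.25)) / 3 = 14.75/3 = 4.9167
  s[X_1,X_2] = ((-0.75)·(-3) + (-2.75)·(2) + (1.25)·(4) + (2.25)·(-3)) / 3 = -5/3 = -1.6667
  s[X_2,X_2] = ((-3)·(-3) + (2)·(2) + (4)·(4) + (-3)·(-3)) / 3 = 38/3 = 12.6667
  Sample standard deviations s_i = √(s[i,i]):
  s(X_1) = √(4.9167) = 2.2174
  s(X_2) = √(12.6667) = 3.559

Step 3 — r_{ij} = s_{ij} / (s_i · s_j):
  r[X_1,X_1] = 1 (diagonal).
  r[X_1,X_2] = -1.6667 / (2.2174 · 3.559) = -1.6667 / 7.8916 = -0.2112
  r[X_2,X_2] = 1 (diagonal).

R is symmetric with unit diagonal. Assembling:

R = [[1, -0.2112],
 [-0.2112, 1]]


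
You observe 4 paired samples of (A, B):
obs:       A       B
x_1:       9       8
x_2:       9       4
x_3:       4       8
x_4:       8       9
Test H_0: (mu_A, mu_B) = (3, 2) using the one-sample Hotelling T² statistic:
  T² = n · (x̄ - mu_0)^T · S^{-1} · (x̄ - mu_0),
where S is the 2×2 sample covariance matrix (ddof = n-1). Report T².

Step 1 — sample mean vector:
  mean(A) = (9 + 9 + 4 + 8) / 4 = 30/4 = 7.5
  mean(B) = (8 + 4 + 8 + 9) / 4 = 29/4 = 7.25
  x̄ = (7.5, 7.25),  deviation x̄ - mu_0 = (7.5, 7.25) - (3, 2) = (4.5, 5.25).

Step 2 — sample covariance matrix, S[i,j] = (1/(n-1)) · Σ_k (x_{k,i} - mean_i) · (x_{k,j} - mean_j), divisor n-1 = 3:
  S[A,A] = ((1.5)·(1.5) + (1.5)·(1.5) + (-3.5)·(-3.5) + (0.5)·(0.5)) / 3 = 17/3 = 5.6667
  S[A,B] = ((1.5)·(0.75) + (1.5)·(-3.25) + (-3.5)·(0.75) + (0.5)·(1.75)) / 3 = -5.5/3 = -1.8333
  S[B,B] = ((0.75)·(0.75) + (-3.25)·(-3.25) + (0.75)·(0.75) + (1.75)·(1.75)) / 3 = 14.75/3 = 4.9167
  S = [[5.6667, -1.8333],
 [-1.8333, 4.9167]].

Step 3 — invert S. det(S) = 5.6667·4.9167 - (-1.8333)² = 24.5.
  S^{-1} = (1/det) · [[d, -b], [-b, a]] = [[0.2007, 0.0748],
 [0.0748, 0.2313]].

Step 4 — quadratic form (x̄ - mu_0)^T · S^{-1} · (x̄ - mu_0):
  S^{-1} · (x̄ - mu_0) = (1.2959, 1.551),
  (x̄ - mu_0)^T · [...] = (4.5)·(1.2959) + (5.25)·(1.551) = 13.9745.

Step 5 — scale by n: T² = 4 · 13.9745 = 55.898.

T² ≈ 55.898


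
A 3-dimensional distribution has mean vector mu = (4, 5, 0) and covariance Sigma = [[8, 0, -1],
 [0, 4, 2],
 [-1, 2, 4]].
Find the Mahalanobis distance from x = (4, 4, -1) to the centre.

Step 1 — centre the observation: (x - mu) = (0, -1, -1).

Step 2 — invert Sigma (cofactor / det for 3×3, or solve directly):
  Sigma^{-1} = [[0.1304, -0.0217, 0.0435],
 [-0.0217, 0.337, -0.1739],
 [0.0435, -0.1739, 0.3478]].

Step 3 — form the quadratic (x - mu)^T · Sigma^{-1} · (x - mu):
  Sigma^{-1} · (x - mu) = (-0.0217, -0.163, -0.1739).
  (x - mu)^T · [Sigma^{-1} · (x - mu)] = (0)·(-0.0217) + (-1)·(-0.163) + (-1)·(-0.1739) = 0.337.

Step 4 — take square root: d = √(0.337) ≈ 0.5805.

d(x, mu) = √(0.337) ≈ 0.5805


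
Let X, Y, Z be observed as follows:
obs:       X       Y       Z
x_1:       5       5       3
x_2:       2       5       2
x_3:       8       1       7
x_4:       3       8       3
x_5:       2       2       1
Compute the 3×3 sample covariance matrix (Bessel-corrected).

Step 1 — column means:
  mean(X) = (5 + 2 + 8 + 3 + 2) / 5 = 20/5 = 4
  mean(Y) = (5 + 5 + 1 + 8 + 2) / 5 = 21/5 = 4.2
  mean(Z) = (3 + 2 + 7 + 3 + 1) / 5 = 16/5 = 3.2

Step 2 — sample covariance S[i,j] = (1/(n-1)) · Σ_k (x_{k,i} - mean_i) · (x_{k,j} - mean_j), with n-1 = 4.
  S[X,X] = ((1)·(1) + (-2)·(-2) + (4)·(4) + (-1)·(-1) + (-2)·(-2)) / 4 = 26/4 = 6.5
  S[X,Y] = ((1)·(0.8) + (-2)·(0.8) + (4)·(-3.2) + (-1)·(3.8) + (-2)·(-2.2)) / 4 = -13/4 = -3.25
  S[X,Z] = ((1)·(-0.2) + (-2)·(-1.2) + (4)·(3.8) + (-1)·(-0.2) + (-2)·(-2.2)) / 4 = 22/4 = 5.5
  S[Y,Y] = ((0.8)·(0.8) + (0.8)·(0.8) + (-3.2)·(-3.2) + (3.8)·(3.8) + (-2.2)·(-2.2)) / 4 = 30.8/4 = 7.7
  S[Y,Z] = ((0.8)·(-0.2) + (0.8)·(-1.2) + (-3.2)·(3.8) + (3.8)·(-0.2) + (-2.2)·(-2.2)) / 4 = -9.2/4 = -2.3
  S[Z,Z] = ((-0.2)·(-0.2) + (-1.2)·(-1.2) + (3.8)·(3.8) + (-0.2)·(-0.2) + (-2.2)·(-2.2)) / 4 = 20.8/4 = 5.2

S is symmetric (S[j,i] = S[i,j]). Assembling:

S = [[6.5, -3.25, 5.5],
 [-3.25, 7.7, -2.3],
 [5.5, -2.3, 5.2]]


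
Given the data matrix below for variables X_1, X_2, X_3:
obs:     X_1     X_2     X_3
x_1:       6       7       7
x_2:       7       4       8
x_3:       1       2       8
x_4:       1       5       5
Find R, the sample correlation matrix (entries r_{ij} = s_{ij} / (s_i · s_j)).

Step 1 — column means:
  mean(X_1) = (6 + 7 + 1 + 1) / 4 = 15/4 = 3.75
  mean(X_2) = (7 + 4 + 2 + 5) / 4 = 18/4 = 4.5
  mean(X_3) = (7 + 8 + 8 + 5) / 4 = 28/4 = 7

Step 2 — sample variances and covariances s[i,j] = (1/(n-1)) · Σ_k (x_{k,i} - mean_i) · (x_{k,j} - mean_j), with n-1 = 3:
  s[X_1,X_1] = ((2.25)·(2.25) + (3.25)·(3.25) + (-2.75)·(-2.75) + (-2.75)·(-2.75)) / 3 = 30.75/3 = 10.25
  s[X_1,X_2] = ((2.25)·(2.5) + (3.25)·(-0.5) + (-2.75)·(-2.5) + (-2.75)·(0.5)) / 3 = 9.5/3 = 3.1667
  s[X_1,X_3] = ((2.25)·(0) + (3.25)·(1) + (-2.75)·(1) + (-2.75)·(-2)) / 3 = 6/3 = 2
  s[X_2,X_2] = ((2.5)·(2.5) + (-0.5)·(-0.5) + (-2.5)·(-2.5) + (0.5)·(0.5)) / 3 = 13/3 = 4.3333
  s[X_2,X_3] = ((2.5)·(0) + (-0.5)·(1) + (-2.5)·(1) + (0.5)·(-2)) / 3 = -4/3 = -1.3333
  s[X_3,X_3] = ((0)·(0) + (1)·(1) + (1)·(1) + (-2)·(-2)) / 3 = 6/3 = 2
  Sample standard deviations s_i = √(s[i,i]):
  s(X_1) = √(10.25) = 3.2016
  s(X_2) = √(4.3333) = 2.0817
  s(X_3) = √(2) = 1.4142

Step 3 — r_{ij} = s_{ij} / (s_i · s_j):
  r[X_1,X_1] = 1 (diagonal).
  r[X_1,X_2] = 3.1667 / (3.2016 · 2.0817) = 3.1667 / 6.6646 = 0.4751
  r[X_1,X_3] = 2 / (3.2016 · 1.4142) = 2 / 4.5277 = 0.4417
  r[X_2,X_2] = 1 (diagonal).
  r[X_2,X_3] = -1.3333 / (2.0817 · 1.4142) = -1.3333 / 2.9439 = -0.4529
  r[X_3,X_3] = 1 (diagonal).

R is symmetric with unit diagonal. Assembling:

R = [[1, 0.4751, 0.4417],
 [0.4751, 1, -0.4529],
 [0.4417, -0.4529, 1]]


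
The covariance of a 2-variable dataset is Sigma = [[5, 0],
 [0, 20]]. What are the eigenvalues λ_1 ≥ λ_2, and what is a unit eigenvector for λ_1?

Step 1 — characteristic polynomial of 2×2 Sigma:
  det(Sigma - λI) = λ² - trace · λ + det = 0.
  trace = 5 + 20 = 25, det = 5·20 - (0)² = 100.
Step 2 — discriminant:
  Δ = trace² - 4·det = 625 - 400 = 225.
Step 3 — eigenvalues:
  λ = (trace ± √Δ)/2 = (25 ± 15)/2,
  λ_1 = 20,  λ_2 = 5.

Step 4 — unit eigenvector for λ_1: Sigma is diagonal, so its eigenvectors are the coordinate axes. λ_1 = 20 is the diagonal entry on the second coordinate axis, hence
  v_1 = (0, 1) (||v_1|| = 1).

λ_1 = 20,  λ_2 = 5;  v_1 ≈ (0, 1)


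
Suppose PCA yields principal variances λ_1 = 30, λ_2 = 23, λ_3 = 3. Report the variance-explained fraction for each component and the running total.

Step 1 — total variance = trace(Sigma) = Σ λ_i = 30 + 23 + 3 = 56.

Step 2 — fraction explained by component i = λ_i / Σ λ:
  PC1: 30/56 = 0.5357
  PC2: 23/56 = 0.4107
  PC3: 3/56 = 0.0536

Step 3 — cumulative fraction after k components = (λ_1 + ... + λ_k) / Σ λ:
  k = 1: 30/56 = 0.5357
  k = 2: (30 + 23)/56 = 53/56 = 0.9464
  k = 3: (30 + 23 + 3)/56 = 56/56 = 1

Summary (fraction, with percent):

explained: PC1 0.5357 (53.57%), PC2 0.4107 (41.07%), PC3 0.0536 (5.36%);  cumulative: 0.5357, 0.9464, 1


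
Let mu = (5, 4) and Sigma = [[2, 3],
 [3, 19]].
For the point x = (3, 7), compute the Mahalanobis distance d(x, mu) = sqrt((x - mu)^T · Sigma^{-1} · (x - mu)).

Step 1 — centre the observation: (x - mu) = (-2, 3).

Step 2 — invert Sigma. det(Sigma) = 2·19 - (3)² = 29.
  Sigma^{-1} = (1/det) · [[d, -b], [-b, a]] = [[0.6552, -0.1034],
 [-0.1034, 0.069]].

Step 3 — form the quadratic (x - mu)^T · Sigma^{-1} · (x - mu):
  Sigma^{-1} · (x - mu) = (-1.6207, 0.4138).
  (x - mu)^T · [Sigma^{-1} · (x - mu)] = (-2)·(-1.6207) + (3)·(0.4138) = 4.4828.

Step 4 — take square root: d = √(4.4828) ≈ 2.1173.

d(x, mu) = √(4.4828) ≈ 2.1173


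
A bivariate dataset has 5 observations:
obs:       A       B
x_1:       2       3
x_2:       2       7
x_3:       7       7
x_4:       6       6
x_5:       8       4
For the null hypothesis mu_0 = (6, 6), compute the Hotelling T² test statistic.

Step 1 — sample mean vector:
  mean(A) = (2 + 2 + 7 + 6 + 8) / 5 = 25/5 = 5
  mean(B) = (3 + 7 + 7 + 6 + 4) / 5 = 27/5 = 5.4
  x̄ = (5, 5.4),  deviation x̄ - mu_0 = (5, 5.4) - (6, 6) = (-1, -0.6).

Step 2 — sample covariance matrix, S[i,j] = (1/(n-1)) · Σ_k (x_{k,i} - mean_i) · (x_{k,j} - mean_j), divisor n-1 = 4:
  S[A,A] = ((-3)·(-3) + (-3)·(-3) + (2)·(2) + (1)·(1) + (3)·(3)) / 4 = 32/4 = 8
  S[A,B] = ((-3)·(-2.4) + (-3)·(1.6) + (2)·(1.6) + (1)·(0.6) + (3)·(-1.4)) / 4 = 2/4 = 0.5
  S[B,B] = ((-2.4)·(-2.4) + (1.6)·(1.6) + (1.6)·(1.6) + (0.6)·(0.6) + (-1.4)·(-1.4)) / 4 = 13.2/4 = 3.3
  S = [[8, 0.5],
 [0.5, 3.3]].

Step 3 — invert S. det(S) = 8·3.3 - (0.5)² = 26.15.
  S^{-1} = (1/det) · [[d, -b], [-b, a]] = [[0.1262, -0.0191],
 [-0.0191, 0.3059]].

Step 4 — quadratic form (x̄ - mu_0)^T · S^{-1} · (x̄ - mu_0):
  S^{-1} · (x̄ - mu_0) = (-0.1147, -0.1644),
  (x̄ - mu_0)^T · [...] = (-1)·(-0.1147) + (-0.6)·(-0.1644) = 0.2134.

Step 5 — scale by n: T² = 5 · 0.2134 = 1.0669.

T² ≈ 1.0669


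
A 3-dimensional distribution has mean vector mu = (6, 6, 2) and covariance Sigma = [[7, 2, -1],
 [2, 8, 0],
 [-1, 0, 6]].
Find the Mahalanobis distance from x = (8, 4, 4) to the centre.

Step 1 — centre the observation: (x - mu) = (2, -2, 2).

Step 2 — invert Sigma (cofactor / det for 3×3, or solve directly):
  Sigma^{-1} = [[0.1579, -0.0395, 0.0263],
 [-0.0395, 0.1349, -0.0066],
 [0.0263, -0.0066, 0.1711]].

Step 3 — form the quadratic (x - mu)^T · Sigma^{-1} · (x - mu):
  Sigma^{-1} · (x - mu) = (0.4474, -0.3618, 0.4079).
  (x - mu)^T · [Sigma^{-1} · (x - mu)] = (2)·(0.4474) + (-2)·(-0.3618) + (2)·(0.4079) = 2.4342.

Step 4 — take square root: d = √(2.4342) ≈ 1.5602.

d(x, mu) = √(2.4342) ≈ 1.5602


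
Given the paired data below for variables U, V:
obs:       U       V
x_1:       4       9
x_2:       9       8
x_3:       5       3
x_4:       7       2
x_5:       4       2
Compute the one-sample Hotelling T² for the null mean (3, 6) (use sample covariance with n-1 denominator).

Step 1 — sample mean vector:
  mean(U) = (4 + 9 + 5 + 7 + 4) / 5 = 29/5 = 5.8
  mean(V) = (9 + 8 + 3 + 2 + 2) / 5 = 24/5 = 4.8
  x̄ = (5.8, 4.8),  deviation x̄ - mu_0 = (5.8, 4.8) - (3, 6) = (2.8, -1.2).

Step 2 — sample covariance matrix, S[i,j] = (1/(n-1)) · Σ_k (x_{k,i} - mean_i) · (x_{k,j} - mean_j), divisor n-1 = 4:
  S[U,U] = ((-1.8)·(-1.8) + (3.2)·(3.2) + (-0.8)·(-0.8) + (1.2)·(1.2) + (-1.8)·(-1.8)) / 4 = 18.8/4 = 4.7
  S[U,V] = ((-1.8)·(4.2) + (3.2)·(3.2) + (-0.8)·(-1.8) + (1.2)·(-2.8) + (-1.8)·(-2.8)) / 4 = 5.8/4 = 1.45
  S[V,V] = ((4.2)·(4.2) + (3.2)·(3.2) + (-1.8)·(-1.8) + (-2.8)·(-2.8) + (-2.8)·(-2.8)) / 4 = 46.8/4 = 11.7
  S = [[4.7, 1.45],
 [1.45, 11.7]].

Step 3 — invert S. det(S) = 4.7·11.7 - (1.45)² = 52.8875.
  S^{-1} = (1/det) · [[d, -b], [-b, a]] = [[0.2212, -0.0274],
 [-0.0274, 0.0889]].

Step 4 — quadratic form (x̄ - mu_0)^T · S^{-1} · (x̄ - mu_0):
  S^{-1} · (x̄ - mu_0) = (0.6523, -0.1834),
  (x̄ - mu_0)^T · [...] = (2.8)·(0.6523) + (-1.2)·(-0.1834) = 2.0466.

Step 5 — scale by n: T² = 5 · 2.0466 = 10.233.

T² ≈ 10.233


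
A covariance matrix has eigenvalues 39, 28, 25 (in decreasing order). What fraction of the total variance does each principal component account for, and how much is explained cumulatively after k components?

Step 1 — total variance = trace(Sigma) = Σ λ_i = 39 + 28 + 25 = 92.

Step 2 — fraction explained by component i = λ_i / Σ λ:
  PC1: 39/92 = 0.4239
  PC2: 28/92 = 0.3043
  PC3: 25/92 = 0.2717

Step 3 — cumulative fraction after k components = (λ_1 + ... + λ_k) / Σ λ:
  k = 1: 39/92 = 0.4239
  k = 2: (39 + 28)/92 = 67/92 = 0.7283
  k = 3: (39 + 28 + 25)/92 = 92/92 = 1

Summary (fraction, with percent):

explained: PC1 0.4239 (42.39%), PC2 0.3043 (30.43%), PC3 0.2717 (27.17%);  cumulative: 0.4239, 0.7283, 1


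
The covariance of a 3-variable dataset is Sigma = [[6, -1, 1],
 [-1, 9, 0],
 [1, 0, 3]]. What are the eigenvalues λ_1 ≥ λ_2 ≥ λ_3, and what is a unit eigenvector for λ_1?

Step 1 — characteristic polynomial p(λ) = det(λI - Sigma) = λ³ - tr·λ² + c_1·λ - det, where tr = trace, c_1 = sum of the principal 2×2 minors, det = det(Sigma):
  tr = 6 + 9 + 3 = 18,
  c_1 = (6·9 - (-1)²) + (6·3 - (1)²) + (9·3 - (0)²) = 53 + 17 + 27 = 97,
  det = 6·(9·3 - (0)²) - (-1)·((-1)·3 - (0)·(1)) + (1)·((-1)·(0) - 9·(1)) = 6·(27) - (-1)·(-3) + (1)·(-9) = 150.
  So p(λ) = λ³ - 18λ² + 97λ - 150.
Step 2 — look for an integer root (rational root theorem: any rational root is an integer divisor of 150). Testing λ = 6:
  p(6) = 216 - 648 + 582 - 150 = 0  ✓
  Dividing out (λ - 6): p(λ) = (λ - 6)(λ² - 12λ + 25).
Step 3 — remaining eigenvalues from the quadratic λ² - 12λ + 25 = 0:
  Δ = 12² - 4·25 = 144 - 100 = 44,  λ = (12 ± √44)/2 = (12 ± 6.6332)/2 ≈ 9.3166 or 2.6834.
  Sorted: λ_1 = 9.3166,  λ_2 = 6,  λ_3 = 2.6834  (check: sum = 18 = tr ✓).

Step 4 — unit eigenvector for λ_1 ≈ 9.3166: v spans the null space of (Sigma - λ_1 I), whose rows are
  r_1 = (-3.3166, -1, 1),  r_2 = (-1, -0.3166, 0),  r_3 = (1, 0, -6.3166).
  v is orthogonal to every row, so take v ∝ r_1 × r_3 = ((-1)·(-6.3166) - (1)·(0), (1)·(1) - (-3.3166)·(-6.3166), (-3.3166)·(0) - (-1)·(1)) ≈ (6.3166, -19.9499, 1).
  Let u = (6.3166, -19.9499, 1).
  ||u|| = √((6.3166)² + (-19.9499)² + (1)²) = √(438.8972) ≈ 20.9499,  v_1 = u/||u|| ≈ (0.3015, -0.9523, 0.0477) (||v_1|| = 1).

λ_1 = 9.3166,  λ_2 = 6,  λ_3 = 2.6834;  v_1 ≈ (0.3015, -0.9523, 0.0477)


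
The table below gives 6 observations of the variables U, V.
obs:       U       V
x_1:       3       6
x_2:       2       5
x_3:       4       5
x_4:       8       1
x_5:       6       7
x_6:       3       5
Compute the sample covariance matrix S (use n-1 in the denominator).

Step 1 — column means:
  mean(U) = (3 + 2 + 4 + 8 + 6 + 3) / 6 = 26/6 = 4.3333
  mean(V) = (6 + 5 + 5 + 1 + 7 + 5) / 6 = 29/6 = 4.8333

Step 2 — sample covariance S[i,j] = (1/(n-1)) · Σ_k (x_{k,i} - mean_i) · (x_{k,j} - mean_j), with n-1 = 5.
  S[U,U] = ((-1.3333)·(-1.3333) + (-2.3333)·(-2.3333) + (-0.3333)·(-0.3333) + (3.6667)·(3.6667) + (1.6667)·(1.6667) + (-1.3333)·(-1.3333)) / 5 = 25.3333/5 = 5.0667
  S[U,V] = ((-1.3333)·(1.1667) + (-2.3333)·(0.1667) + (-0.3333)·(0.1667) + (3.6667)·(-3.8333) + (1.6667)·(2.1667) + (-1.3333)·(0.1667)) / 5 = -12.6667/5 = -2.5333
  S[V,V] = ((1.1667)·(1.1667) + (0.1667)·(0.1667) + (0.1667)·(0.1667) + (-3.8333)·(-3.8333) + (2.1667)·(2.1667) + (0.1667)·(0.1667)) / 5 = 20.8333/5 = 4.1667

S is symmetric (S[j,i] = S[i,j]). Assembling:

S = [[5.0667, -2.5333],
 [-2.5333, 4.1667]]


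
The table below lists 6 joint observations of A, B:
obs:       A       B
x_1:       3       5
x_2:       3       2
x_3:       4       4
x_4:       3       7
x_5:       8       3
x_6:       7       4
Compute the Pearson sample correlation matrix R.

Step 1 — column means:
  mean(A) = (3 + 3 + 4 + 3 + 8 + 7) / 6 = 28/6 = 4.6667
  mean(B) = (5 + 2 + 4 + 7 + 3 + 4) / 6 = 25/6 = 4.1667

Step 2 — sample variances and covariances s[i,j] = (1/(n-1)) · Σ_k (x_{k,i} - mean_i) · (x_{k,j} - mean_j), with n-1 = 5:
  s[A,A] = ((-1.6667)·(-1.6667) + (-1.6667)·(-1.6667) + (-0.6667)·(-0.6667) + (-1.6667)·(-1.6667) + (3.3333)·(3.3333) + (2.3333)·(2.3333)) / 5 = 25.3333/5 = 5.0667
  s[A,B] = ((-1.6667)·(0.8333) + (-1.6667)·(-2.1667) + (-0.6667)·(-0.1667) + (-1.6667)·(2.8333) + (3.3333)·(-1.1667) + (2.3333)·(-0.1667)) / 5 = -6.6667/5 = -1.3333
  s[B,B] = ((0.8333)·(0.8333) + (-2.1667)·(-2.1667) + (-0.1667)·(-0.1667) + (2.8333)·(2.8333) + (-1.1667)·(-1.1667) + (-0.1667)·(-0.1667)) / 5 = 14.8333/5 = 2.9667
  Sample standard deviations s_i = √(s[i,i]):
  s(A) = √(5.0667) = 2.2509
  s(B) = √(2.9667) = 1.7224

Step 3 — r_{ij} = s_{ij} / (s_i · s_j):
  r[A,A] = 1 (diagonal).
  r[A,B] = -1.3333 / (2.2509 · 1.7224) = -1.3333 / 3.877 = -0.3439
  r[B,B] = 1 (diagonal).

R is symmetric with unit diagonal. Assembling:

R = [[1, -0.3439],
 [-0.3439, 1]]


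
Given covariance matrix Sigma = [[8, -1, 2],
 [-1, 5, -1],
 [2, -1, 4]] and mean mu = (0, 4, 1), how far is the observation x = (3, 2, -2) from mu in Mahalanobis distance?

Step 1 — centre the observation: (x - mu) = (3, -2, -3).

Step 2 — invert Sigma (cofactor / det for 3×3, or solve directly):
  Sigma^{-1} = [[0.1439, 0.0152, -0.0682],
 [0.0152, 0.2121, 0.0455],
 [-0.0682, 0.0455, 0.2955]].

Step 3 — form the quadratic (x - mu)^T · Sigma^{-1} · (x - mu):
  Sigma^{-1} · (x - mu) = (0.6061, -0.5152, -1.1818).
  (x - mu)^T · [Sigma^{-1} · (x - mu)] = (3)·(0.6061) + (-2)·(-0.5152) + (-3)·(-1.1818) = 6.3939.

Step 4 — take square root: d = √(6.3939) ≈ 2.5286.

d(x, mu) = √(6.3939) ≈ 2.5286
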